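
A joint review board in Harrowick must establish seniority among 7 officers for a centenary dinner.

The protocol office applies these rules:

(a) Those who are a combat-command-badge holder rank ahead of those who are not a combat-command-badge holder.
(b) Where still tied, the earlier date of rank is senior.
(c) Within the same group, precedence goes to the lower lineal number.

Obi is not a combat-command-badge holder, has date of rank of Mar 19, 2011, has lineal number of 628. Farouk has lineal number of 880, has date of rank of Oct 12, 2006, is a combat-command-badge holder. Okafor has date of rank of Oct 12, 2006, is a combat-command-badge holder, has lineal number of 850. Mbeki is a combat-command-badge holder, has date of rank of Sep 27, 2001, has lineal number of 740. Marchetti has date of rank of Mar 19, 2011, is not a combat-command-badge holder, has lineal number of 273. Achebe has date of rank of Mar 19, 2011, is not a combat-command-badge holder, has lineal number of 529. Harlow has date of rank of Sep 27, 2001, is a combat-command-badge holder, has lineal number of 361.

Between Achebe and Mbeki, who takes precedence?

Mbeki

By the first rule: Harlow, Mbeki, Okafor and Farouk (each a combat-command-badge holder); then Marchetti, Achebe and Obi (each not a combat-command-badge holder).
Among Harlow, Mbeki, Okafor and Farouk, by date of rank (earlier first): Harlow and Mbeki (Sep 27, 2001) before Okafor and Farouk (Oct 12, 2006).
Among Harlow and Mbeki, by lineal number (lower first): Harlow (361) before Mbeki (740).
Among Okafor and Farouk, by lineal number (lower first): Okafor (850) before Farouk (880).
Marchetti, Achebe and Obi all have date of rank Mar 19, 2011, so the next rule applies.
Among Marchetti, Achebe and Obi, by lineal number (lower first): Marchetti (273) before Achebe (529) before Obi (628).
So Mbeki takes precedence.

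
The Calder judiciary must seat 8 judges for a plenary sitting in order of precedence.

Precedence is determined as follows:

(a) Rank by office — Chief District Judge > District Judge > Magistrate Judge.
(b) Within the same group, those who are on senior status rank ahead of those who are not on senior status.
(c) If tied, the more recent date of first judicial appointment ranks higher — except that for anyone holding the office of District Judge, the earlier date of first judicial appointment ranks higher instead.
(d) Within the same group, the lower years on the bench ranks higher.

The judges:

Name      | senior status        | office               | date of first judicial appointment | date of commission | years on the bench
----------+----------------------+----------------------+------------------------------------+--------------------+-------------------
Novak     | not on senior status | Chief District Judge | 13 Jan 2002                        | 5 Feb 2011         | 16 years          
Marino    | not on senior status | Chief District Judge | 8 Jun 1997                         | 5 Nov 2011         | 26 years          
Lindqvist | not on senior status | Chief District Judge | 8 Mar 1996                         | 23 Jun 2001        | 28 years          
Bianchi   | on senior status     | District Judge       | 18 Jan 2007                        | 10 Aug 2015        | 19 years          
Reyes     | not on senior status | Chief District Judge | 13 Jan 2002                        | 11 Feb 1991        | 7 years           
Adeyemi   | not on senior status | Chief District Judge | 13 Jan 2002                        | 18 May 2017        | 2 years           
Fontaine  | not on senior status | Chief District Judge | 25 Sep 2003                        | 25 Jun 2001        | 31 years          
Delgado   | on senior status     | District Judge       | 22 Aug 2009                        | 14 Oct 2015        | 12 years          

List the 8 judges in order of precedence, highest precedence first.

By office: Fontaine, Adeyemi, Reyes, Novak, Marino and Lindqvist (Chief District Judge); then Bianchi and Delgado (District Judge).
Fontaine, Adeyemi, Reyes, Novak, Marino and Lindqvist are each not on senior status, so the next rule applies.
Among Fontaine, Adeyemi, Reyes, Novak, Marino and Lindqvist, by date of first judicial appointment (later first): Fontaine (25 Sep 2003) before Adeyemi, Reyes and Novak (13 Jan 2002) before Marino (8 Jun 1997) before Lindqvist (8 Mar 1996).
Among Adeyemi, Reyes and Novak, by years on the bench (lower first): Adeyemi (2 years) before Reyes (7 years) before Novak (16 years).
Bianchi and Delgado are each on senior status, so the next rule applies.
Among Bianchi and Delgado, by date of first judicial appointment (earlier first) (reversed rule for this group): Bianchi (18 Jan 2007) before Delgado (22 Aug 2009).
Full order: Fontaine, Adeyemi, Reyes, Novak, Marino, Lindqvist, Bianchi, Delgado.

Fontaine, Adeyemi, Reyes, Novak, Marino, Lindqvist, Bianchi, Delgado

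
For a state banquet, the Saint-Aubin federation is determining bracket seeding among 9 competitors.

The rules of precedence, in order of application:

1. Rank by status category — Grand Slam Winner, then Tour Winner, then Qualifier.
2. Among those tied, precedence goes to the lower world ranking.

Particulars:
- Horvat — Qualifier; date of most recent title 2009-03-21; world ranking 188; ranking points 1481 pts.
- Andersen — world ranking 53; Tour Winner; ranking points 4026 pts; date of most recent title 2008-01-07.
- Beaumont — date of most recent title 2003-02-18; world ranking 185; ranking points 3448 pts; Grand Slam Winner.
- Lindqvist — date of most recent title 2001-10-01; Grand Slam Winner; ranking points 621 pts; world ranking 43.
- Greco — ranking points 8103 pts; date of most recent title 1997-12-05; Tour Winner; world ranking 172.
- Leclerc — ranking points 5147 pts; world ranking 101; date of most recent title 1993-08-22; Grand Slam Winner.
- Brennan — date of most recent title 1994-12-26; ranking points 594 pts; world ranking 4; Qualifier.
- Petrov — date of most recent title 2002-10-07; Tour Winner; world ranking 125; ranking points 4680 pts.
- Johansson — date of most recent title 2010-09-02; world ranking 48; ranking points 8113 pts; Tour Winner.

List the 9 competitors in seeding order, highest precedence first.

By status category: Lindqvist, Leclerc and Beaumont (Grand Slam Winner); then Johansson, Andersen, Petrov and Greco (Tour Winner); then Brennan and Horvat (Qualifier).
Among Lindqvist, Leclerc and Beaumont, by world ranking (lower first): Lindqvist (43) before Leclerc (101) before Beaumont (185).
Among Johansson, Andersen, Petrov and Greco, by world ranking (lower first): Johansson (48) before Andersen (53) before Petrov (125) before Greco (172).
Among Brennan and Horvat, by world ranking (lower first): Brennan (4) before Horvat (188).
Full order: Lindqvist, Leclerc, Beaumont, Johansson, Andersen, Petrov, Greco, Brennan, Horvat.

Lindqvist, Leclerc, Beaumont, Johansson, Andersen, Petrov, Greco, Brennan, Horvat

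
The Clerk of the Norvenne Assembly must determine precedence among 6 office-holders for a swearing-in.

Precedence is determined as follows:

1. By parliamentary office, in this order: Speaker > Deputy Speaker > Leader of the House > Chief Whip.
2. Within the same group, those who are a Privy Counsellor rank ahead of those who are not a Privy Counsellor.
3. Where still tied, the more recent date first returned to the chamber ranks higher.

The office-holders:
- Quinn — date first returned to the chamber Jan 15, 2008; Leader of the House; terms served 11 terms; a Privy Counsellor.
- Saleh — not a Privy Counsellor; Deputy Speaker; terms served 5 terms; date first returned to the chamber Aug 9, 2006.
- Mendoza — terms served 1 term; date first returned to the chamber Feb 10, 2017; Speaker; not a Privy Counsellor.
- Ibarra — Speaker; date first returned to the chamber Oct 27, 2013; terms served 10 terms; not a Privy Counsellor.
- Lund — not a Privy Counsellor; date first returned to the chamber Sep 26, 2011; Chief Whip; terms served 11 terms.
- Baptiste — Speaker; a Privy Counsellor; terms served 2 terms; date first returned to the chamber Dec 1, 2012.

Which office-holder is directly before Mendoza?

Baptiste

By parliamentary office: Baptiste, Mendoza and Ibarra (Speaker); then Saleh (Deputy Speaker); then Quinn (Leader of the House); then Lund (Chief Whip).
Among Baptiste, Mendoza and Ibarra, a Privy Counsellor before not a Privy Counsellor: Baptiste (a Privy Counsellor) before Mendoza and Ibarra (not a Privy Counsellor).
Among Mendoza and Ibarra, by date first returned to the chamber (later first): Mendoza (Feb 10, 2017) before Ibarra (Oct 27, 2013).
Order: Baptiste, Mendoza, Ibarra, Saleh, Quinn, Lund.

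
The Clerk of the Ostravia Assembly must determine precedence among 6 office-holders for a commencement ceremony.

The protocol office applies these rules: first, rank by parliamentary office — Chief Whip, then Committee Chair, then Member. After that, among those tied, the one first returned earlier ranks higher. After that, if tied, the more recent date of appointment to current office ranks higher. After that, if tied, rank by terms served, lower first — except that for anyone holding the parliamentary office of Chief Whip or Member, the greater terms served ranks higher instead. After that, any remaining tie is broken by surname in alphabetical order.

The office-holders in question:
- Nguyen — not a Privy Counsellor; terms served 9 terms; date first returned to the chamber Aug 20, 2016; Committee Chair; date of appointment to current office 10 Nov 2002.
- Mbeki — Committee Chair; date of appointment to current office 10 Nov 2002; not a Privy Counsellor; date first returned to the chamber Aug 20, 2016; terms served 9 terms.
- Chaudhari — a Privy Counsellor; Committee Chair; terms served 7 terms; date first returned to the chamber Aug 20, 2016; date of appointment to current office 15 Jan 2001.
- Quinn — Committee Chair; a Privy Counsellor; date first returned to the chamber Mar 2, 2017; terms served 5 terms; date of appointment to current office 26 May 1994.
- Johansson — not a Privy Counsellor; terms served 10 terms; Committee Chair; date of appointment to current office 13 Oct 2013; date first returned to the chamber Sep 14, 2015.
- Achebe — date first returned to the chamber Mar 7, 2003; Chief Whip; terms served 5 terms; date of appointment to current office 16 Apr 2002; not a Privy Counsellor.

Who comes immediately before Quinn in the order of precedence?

Chaudhari

By parliamentary office: Achebe (Chief Whip); then Johansson, Mbeki, Nguyen, Chaudhari and Quinn (Committee Chair).
Among Johansson, Mbeki, Nguyen, Chaudhari and Quinn, by date first returned to the chamber (earlier first): Johansson (Sep 14, 2015) before Mbeki, Nguyen and Chaudhari (Aug 20, 2016) before Quinn (Mar 2, 2017).
Among Mbeki, Nguyen and Chaudhari, by date of appointment to current office (later first): Mbeki and Nguyen (10 Nov 2002) before Chaudhari (15 Jan 2001).
Mbeki and Nguyen both have terms served 9 terms, so the next rule applies.
Among Mbeki and Nguyen, alphabetically by surname: Mbeki before Nguyen.
Order: Achebe, Johansson, Mbeki, Nguyen, Chaudhari, Quinn.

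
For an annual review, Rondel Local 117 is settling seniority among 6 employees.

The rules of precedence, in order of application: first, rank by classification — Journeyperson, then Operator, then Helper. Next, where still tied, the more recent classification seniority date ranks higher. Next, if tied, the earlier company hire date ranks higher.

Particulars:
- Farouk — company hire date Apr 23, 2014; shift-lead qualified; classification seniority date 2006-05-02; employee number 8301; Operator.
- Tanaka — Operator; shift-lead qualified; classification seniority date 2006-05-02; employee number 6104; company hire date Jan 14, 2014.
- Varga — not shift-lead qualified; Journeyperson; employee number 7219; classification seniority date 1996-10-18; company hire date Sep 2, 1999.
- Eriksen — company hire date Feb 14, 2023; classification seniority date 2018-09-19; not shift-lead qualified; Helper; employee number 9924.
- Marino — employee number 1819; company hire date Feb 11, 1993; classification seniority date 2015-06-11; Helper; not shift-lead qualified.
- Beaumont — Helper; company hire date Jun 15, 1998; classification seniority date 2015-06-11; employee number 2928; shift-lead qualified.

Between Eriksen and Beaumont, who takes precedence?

By classification: Varga (Journeyperson); then Tanaka and Farouk (Operator); then Eriksen, Marino and Beaumont (Helper).
Tanaka and Farouk both have classification seniority date 2006-05-02, so the next rule applies.
Among Tanaka and Farouk, by company hire date (earlier first): Tanaka (Jan 14, 2014) before Farouk (Apr 23, 2014).
Among Eriksen, Marino and Beaumont, by classification seniority date (later first): Eriksen (2018-09-19) before Marino and Beaumont (2015-06-11).
Among Marino and Beaumont, by company hire date (earlier first): Marino (Feb 11, 1993) before Beaumont (Jun 15, 1998).
So Eriksen takes precedence.

Eriksen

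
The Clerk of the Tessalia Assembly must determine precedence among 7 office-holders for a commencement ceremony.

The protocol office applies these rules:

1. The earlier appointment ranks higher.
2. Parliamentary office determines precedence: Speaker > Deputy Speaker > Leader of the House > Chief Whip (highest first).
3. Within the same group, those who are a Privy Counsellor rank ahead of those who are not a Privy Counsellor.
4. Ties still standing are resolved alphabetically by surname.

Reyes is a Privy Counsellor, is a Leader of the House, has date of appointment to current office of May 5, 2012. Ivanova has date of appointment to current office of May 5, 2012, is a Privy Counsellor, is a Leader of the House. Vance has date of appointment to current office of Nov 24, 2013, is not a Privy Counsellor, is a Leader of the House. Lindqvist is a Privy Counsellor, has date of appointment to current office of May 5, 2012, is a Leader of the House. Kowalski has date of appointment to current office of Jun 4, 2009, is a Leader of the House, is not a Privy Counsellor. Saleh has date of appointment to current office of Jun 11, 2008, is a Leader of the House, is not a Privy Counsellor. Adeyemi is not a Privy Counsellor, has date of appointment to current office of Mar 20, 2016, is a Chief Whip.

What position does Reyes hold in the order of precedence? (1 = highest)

5

By date of appointment to current office (earlier first): Saleh (Jun 11, 2008); then Kowalski (Jun 4, 2009); then Ivanova, Lindqvist and Reyes (each May 5, 2012); then Vance (Nov 24, 2013); then Adeyemi (Mar 20, 2016).
Ivanova, Lindqvist and Reyes are each Leader of the House, so the next rule applies.
Ivanova, Lindqvist and Reyes are each a Privy Counsellor, so the next rule applies.
Among Ivanova, Lindqvist and Reyes, alphabetically by surname: Ivanova before Lindqvist before Reyes.
Order: Saleh, Kowalski, Ivanova, Lindqvist, Reyes, Vance, Adeyemi. So position 5.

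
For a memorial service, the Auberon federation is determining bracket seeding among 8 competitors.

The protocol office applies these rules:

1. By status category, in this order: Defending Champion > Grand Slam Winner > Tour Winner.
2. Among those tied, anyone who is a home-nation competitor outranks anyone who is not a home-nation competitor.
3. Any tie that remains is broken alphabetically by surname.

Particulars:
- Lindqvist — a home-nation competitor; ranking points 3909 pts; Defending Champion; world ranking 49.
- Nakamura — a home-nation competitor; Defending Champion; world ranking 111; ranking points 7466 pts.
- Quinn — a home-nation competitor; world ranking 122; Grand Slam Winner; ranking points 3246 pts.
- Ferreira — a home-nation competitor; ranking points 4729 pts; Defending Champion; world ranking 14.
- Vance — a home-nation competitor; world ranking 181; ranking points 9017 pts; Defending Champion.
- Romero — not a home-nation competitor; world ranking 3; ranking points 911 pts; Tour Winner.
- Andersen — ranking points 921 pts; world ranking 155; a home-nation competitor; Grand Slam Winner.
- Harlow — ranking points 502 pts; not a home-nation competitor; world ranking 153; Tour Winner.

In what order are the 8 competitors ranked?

Ferreira, Lindqvist, Nakamura, Vance, Andersen, Quinn, Harlow, Romero

By status category: Ferreira, Lindqvist, Nakamura and Vance (Defending Champion); then Andersen and Quinn (Grand Slam Winner); then Harlow and Romero (Tour Winner).
Ferreira, Lindqvist, Nakamura and Vance are each a home-nation competitor, so the next rule applies.
Among Ferreira, Lindqvist, Nakamura and Vance, alphabetically by surname: Ferreira before Lindqvist before Nakamura before Vance.
Andersen and Quinn are each a home-nation competitor, so the next rule applies.
Among Andersen and Quinn, alphabetically by surname: Andersen before Quinn.
Harlow and Romero are each not a home-nation competitor, so the next rule applies.
Among Harlow and Romero, alphabetically by surname: Harlow before Romero.
Full order: Ferreira, Lindqvist, Nakamura, Vance, Andersen, Quinn, Harlow, Romero.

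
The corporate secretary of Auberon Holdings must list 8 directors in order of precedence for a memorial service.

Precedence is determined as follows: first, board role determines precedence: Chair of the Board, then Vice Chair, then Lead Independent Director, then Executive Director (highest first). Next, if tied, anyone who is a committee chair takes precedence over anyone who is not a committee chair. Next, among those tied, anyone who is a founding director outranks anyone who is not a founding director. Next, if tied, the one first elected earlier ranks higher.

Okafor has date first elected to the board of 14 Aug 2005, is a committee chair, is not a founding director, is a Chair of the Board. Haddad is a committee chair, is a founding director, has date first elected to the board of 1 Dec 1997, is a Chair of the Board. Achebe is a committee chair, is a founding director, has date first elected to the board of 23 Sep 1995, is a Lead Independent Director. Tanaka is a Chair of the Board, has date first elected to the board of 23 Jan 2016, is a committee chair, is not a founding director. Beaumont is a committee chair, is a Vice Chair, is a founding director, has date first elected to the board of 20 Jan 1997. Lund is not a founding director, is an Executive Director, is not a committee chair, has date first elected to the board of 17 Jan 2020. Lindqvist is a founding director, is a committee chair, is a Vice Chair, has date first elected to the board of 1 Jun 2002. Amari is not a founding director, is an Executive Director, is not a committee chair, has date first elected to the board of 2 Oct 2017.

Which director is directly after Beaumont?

Lindqvist

By board role: Haddad, Okafor and Tanaka (Chair of the Board); then Beaumont and Lindqvist (Vice Chair); then Achebe (Lead Independent Director); then Amari and Lund (Executive Director).
Haddad, Okafor and Tanaka are each a committee chair, so the next rule applies.
Among Haddad, Okafor and Tanaka, a founding director before not a founding director: Haddad (a founding director) before Okafor and Tanaka (not a founding director).
Among Okafor and Tanaka, by date first elected to the board (earlier first): Okafor (14 Aug 2005) before Tanaka (23 Jan 2016).
Beaumont and Lindqvist are each a committee chair, so the next rule applies.
Beaumont and Lindqvist are each a founding director, so the next rule applies.
Among Beaumont and Lindqvist, by date first elected to the board (earlier first): Beaumont (20 Jan 1997) before Lindqvist (1 Jun 2002).
Amari and Lund are each not a committee chair, so the next rule applies.
Amari and Lund are each not a founding director, so the next rule applies.
Among Amari and Lund, by date first elected to the board (earlier first): Amari (2 Oct 2017) before Lund (17 Jan 2020).
Order: Haddad, Okafor, Tanaka, Beaumont, Lindqvist, Achebe, Amari, Lund.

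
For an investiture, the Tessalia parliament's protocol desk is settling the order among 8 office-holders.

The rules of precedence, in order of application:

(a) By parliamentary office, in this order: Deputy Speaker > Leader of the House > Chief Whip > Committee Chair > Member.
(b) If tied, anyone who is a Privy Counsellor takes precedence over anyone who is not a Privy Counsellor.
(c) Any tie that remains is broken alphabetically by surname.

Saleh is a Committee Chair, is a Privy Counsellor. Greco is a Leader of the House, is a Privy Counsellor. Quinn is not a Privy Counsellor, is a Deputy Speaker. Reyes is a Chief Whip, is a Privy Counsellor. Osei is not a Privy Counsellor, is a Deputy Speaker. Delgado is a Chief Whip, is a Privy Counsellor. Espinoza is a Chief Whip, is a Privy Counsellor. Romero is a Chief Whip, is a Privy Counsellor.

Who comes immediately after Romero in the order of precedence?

Saleh

By parliamentary office: Osei and Quinn (Deputy Speaker); then Greco (Leader of the House); then Delgado, Espinoza, Reyes and Romero (Chief Whip); then Saleh (Committee Chair).
Osei and Quinn are each not a Privy Counsellor, so the next rule applies.
Among Osei and Quinn, alphabetically by surname: Osei before Quinn.
Delgado, Espinoza, Reyes and Romero are each a Privy Counsellor, so the next rule applies.
Among Delgado, Espinoza, Reyes and Romero, alphabetically by surname: Delgado before Espinoza before Reyes before Romero.
Order: Osei, Quinn, Greco, Delgado, Espinoza, Reyes, Romero, Saleh.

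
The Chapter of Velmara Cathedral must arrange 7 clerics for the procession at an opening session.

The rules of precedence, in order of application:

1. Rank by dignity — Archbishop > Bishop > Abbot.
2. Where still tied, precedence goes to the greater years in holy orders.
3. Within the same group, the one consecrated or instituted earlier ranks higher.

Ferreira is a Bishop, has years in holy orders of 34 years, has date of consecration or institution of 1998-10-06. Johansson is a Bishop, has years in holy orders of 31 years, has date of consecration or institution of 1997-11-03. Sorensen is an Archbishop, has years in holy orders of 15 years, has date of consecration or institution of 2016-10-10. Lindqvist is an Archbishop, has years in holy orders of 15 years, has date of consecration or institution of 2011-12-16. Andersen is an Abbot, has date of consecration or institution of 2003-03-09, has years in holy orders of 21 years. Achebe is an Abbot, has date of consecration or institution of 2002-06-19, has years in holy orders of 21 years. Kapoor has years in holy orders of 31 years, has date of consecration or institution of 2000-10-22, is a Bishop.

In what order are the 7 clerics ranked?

By dignity: Lindqvist and Sorensen (Archbishop); then Ferreira, Johansson and Kapoor (Bishop); then Achebe and Andersen (Abbot).
Lindqvist and Sorensen both have years in holy orders 15 years, so the next rule applies.
Among Lindqvist and Sorensen, by date of consecration or institution (earlier first): Lindqvist (2011-12-16) before Sorensen (2016-10-10).
Among Ferreira, Johansson and Kapoor, by years in holy orders (higher first): Ferreira (34 years) before Johansson and Kapoor (31 years).
Among Johansson and Kapoor, by date of consecration or institution (earlier first): Johansson (1997-11-03) before Kapoor (2000-10-22).
Achebe and Andersen both have years in holy orders 21 years, so the next rule applies.
Among Achebe and Andersen, by date of consecration or institution (earlier first): Achebe (2002-06-19) before Andersen (2003-03-09).
Full order: Lindqvist, Sorensen, Ferreira, Johansson, Kapoor, Achebe, Andersen.

Lindqvist, Sorensen, Ferreira, Johansson, Kapoor, Achebe, Andersen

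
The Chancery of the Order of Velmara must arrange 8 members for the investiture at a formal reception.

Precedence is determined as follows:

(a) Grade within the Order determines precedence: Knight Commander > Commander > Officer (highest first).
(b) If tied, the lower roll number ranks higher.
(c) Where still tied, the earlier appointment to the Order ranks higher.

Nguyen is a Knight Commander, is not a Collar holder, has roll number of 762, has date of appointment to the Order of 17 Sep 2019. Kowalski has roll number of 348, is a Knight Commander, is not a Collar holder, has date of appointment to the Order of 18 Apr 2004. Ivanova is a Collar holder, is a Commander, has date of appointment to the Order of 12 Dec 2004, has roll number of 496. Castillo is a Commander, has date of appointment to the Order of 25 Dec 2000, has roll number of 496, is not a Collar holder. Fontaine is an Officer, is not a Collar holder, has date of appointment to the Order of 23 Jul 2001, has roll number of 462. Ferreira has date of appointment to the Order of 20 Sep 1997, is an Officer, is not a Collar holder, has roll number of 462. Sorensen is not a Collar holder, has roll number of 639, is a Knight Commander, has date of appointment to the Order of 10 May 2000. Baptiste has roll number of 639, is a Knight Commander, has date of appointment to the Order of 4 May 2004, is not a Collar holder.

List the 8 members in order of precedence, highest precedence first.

By grade within the Order: Kowalski, Sorensen, Baptiste and Nguyen (Knight Commander); then Castillo and Ivanova (Commander); then Ferreira and Fontaine (Officer).
Among Kowalski, Sorensen, Baptiste and Nguyen, by roll number (lower first): Kowalski (348) before Sorensen and Baptiste (639) before Nguyen (762).
Among Sorensen and Baptiste, by date of appointment to the Order (earlier first): Sorensen (10 May 2000) before Baptiste (4 May 2004).
Castillo and Ivanova both have roll number 496, so the next rule applies.
Among Castillo and Ivanova, by date of appointment to the Order (earlier first): Castillo (25 Dec 2000) before Ivanova (12 Dec 2004).
Ferreira and Fontaine both have roll number 462, so the next rule applies.
Among Ferreira and Fontaine, by date of appointment to the Order (earlier first): Ferreira (20 Sep 1997) before Fontaine (23 Jul 2001).
Full order: Kowalski, Sorensen, Baptiste, Nguyen, Castillo, Ivanova, Ferreira, Fontaine.

Kowalski, Sorensen, Baptiste, Nguyen, Castillo, Ivanova, Ferreira, Fontaine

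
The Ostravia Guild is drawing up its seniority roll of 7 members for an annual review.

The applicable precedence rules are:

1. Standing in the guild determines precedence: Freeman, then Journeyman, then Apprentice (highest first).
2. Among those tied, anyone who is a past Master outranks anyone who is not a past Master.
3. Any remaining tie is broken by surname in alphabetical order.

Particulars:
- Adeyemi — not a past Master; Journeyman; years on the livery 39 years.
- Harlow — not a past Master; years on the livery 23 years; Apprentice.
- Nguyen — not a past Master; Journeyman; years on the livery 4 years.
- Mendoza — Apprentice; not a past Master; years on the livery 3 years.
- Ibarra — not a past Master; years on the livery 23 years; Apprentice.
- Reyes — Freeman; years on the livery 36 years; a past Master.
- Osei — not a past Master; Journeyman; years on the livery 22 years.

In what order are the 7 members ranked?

Reyes, Adeyemi, Nguyen, Osei, Harlow, Ibarra, Mendoza

By standing in the guild: Reyes (Freeman); then Adeyemi, Nguyen and Osei (Journeyman); then Harlow, Ibarra and Mendoza (Apprentice).
Adeyemi, Nguyen and Osei are each not a past Master, so the next rule applies.
Among Adeyemi, Nguyen and Osei, alphabetically by surname: Adeyemi before Nguyen before Osei.
Harlow, Ibarra and Mendoza are each not a past Master, so the next rule applies.
Among Harlow, Ibarra and Mendoza, alphabetically by surname: Harlow before Ibarra before Mendoza.
Full order: Reyes, Adeyemi, Nguyen, Osei, Harlow, Ibarra, Mendoza.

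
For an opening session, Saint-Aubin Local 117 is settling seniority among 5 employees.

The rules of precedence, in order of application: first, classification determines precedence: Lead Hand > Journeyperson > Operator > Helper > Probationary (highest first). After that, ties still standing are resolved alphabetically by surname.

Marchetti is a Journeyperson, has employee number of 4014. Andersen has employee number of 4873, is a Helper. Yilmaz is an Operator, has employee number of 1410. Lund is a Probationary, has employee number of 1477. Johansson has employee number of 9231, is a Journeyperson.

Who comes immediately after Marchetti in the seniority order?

By classification: Johansson and Marchetti (Journeyperson); then Yilmaz (Operator); then Andersen (Helper); then Lund (Probationary).
Among Johansson and Marchetti, alphabetically by surname: Johansson before Marchetti.
Order: Johansson, Marchetti, Yilmaz, Andersen, Lund.

Yilmaz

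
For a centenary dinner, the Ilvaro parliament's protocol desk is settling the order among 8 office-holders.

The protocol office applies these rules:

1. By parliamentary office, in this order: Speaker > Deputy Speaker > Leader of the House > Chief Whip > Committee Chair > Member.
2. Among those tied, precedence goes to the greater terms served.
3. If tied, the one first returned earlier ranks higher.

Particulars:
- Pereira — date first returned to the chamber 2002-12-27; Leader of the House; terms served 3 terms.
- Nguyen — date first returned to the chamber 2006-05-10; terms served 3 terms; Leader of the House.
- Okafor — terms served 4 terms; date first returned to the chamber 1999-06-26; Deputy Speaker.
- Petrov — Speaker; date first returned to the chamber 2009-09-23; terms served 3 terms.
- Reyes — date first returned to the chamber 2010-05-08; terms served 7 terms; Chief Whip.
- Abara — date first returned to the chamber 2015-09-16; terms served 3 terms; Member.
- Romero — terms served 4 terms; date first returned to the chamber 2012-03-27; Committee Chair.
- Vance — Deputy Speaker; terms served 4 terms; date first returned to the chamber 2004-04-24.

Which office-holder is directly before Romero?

By parliamentary office: Petrov (Speaker); then Okafor and Vance (Deputy Speaker); then Pereira and Nguyen (Leader of the House); then Reyes (Chief Whip); then Romero (Committee Chair); then Abara (Member).
Okafor and Vance both have terms served 4 terms, so the next rule applies.
Among Okafor and Vance, by date first returned to the chamber (earlier first): Okafor (1999-06-26) before Vance (2004-04-24).
Pereira and Nguyen both have terms served 3 terms, so the next rule applies.
Among Pereira and Nguyen, by date first returned to the chamber (earlier first): Pereira (2002-12-27) before Nguyen (2006-05-10).
Order: Petrov, Okafor, Vance, Pereira, Nguyen, Reyes, Romero, Abara.

Reyes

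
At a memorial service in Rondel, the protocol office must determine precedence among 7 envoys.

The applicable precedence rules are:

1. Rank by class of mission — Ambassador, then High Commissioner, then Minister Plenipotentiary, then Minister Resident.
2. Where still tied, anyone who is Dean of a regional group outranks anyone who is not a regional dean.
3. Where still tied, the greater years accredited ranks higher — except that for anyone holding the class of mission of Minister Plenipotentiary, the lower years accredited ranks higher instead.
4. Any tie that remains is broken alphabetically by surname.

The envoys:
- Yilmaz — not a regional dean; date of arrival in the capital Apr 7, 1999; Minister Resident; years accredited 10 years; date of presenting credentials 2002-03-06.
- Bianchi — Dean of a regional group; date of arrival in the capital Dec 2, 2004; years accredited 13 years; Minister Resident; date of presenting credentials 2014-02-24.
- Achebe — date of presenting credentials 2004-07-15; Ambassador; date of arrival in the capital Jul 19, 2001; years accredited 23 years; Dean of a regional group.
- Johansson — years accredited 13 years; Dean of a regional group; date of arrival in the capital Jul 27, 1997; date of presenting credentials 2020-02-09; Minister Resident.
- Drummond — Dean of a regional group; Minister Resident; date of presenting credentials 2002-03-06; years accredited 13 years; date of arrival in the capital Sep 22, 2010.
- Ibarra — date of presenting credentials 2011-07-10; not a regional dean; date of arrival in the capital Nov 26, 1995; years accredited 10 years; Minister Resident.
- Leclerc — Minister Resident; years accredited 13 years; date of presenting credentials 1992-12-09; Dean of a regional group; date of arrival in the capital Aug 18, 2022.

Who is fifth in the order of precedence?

Leclerc

By class of mission: Achebe (Ambassador); then Bianchi, Drummond, Johansson, Leclerc, Ibarra and Yilmaz (Minister Resident).
Among Bianchi, Drummond, Johansson, Leclerc, Ibarra and Yilmaz, Dean of a regional group before not a regional dean: Bianchi, Drummond, Johansson and Leclerc (Dean of a regional group) before Ibarra and Yilmaz (not a regional dean).
Bianchi, Drummond, Johansson and Leclerc all have years accredited 13 years, so the next rule applies.
Among Bianchi, Drummond, Johansson and Leclerc, alphabetically by surname: Bianchi before Drummond before Johansson before Leclerc.
Ibarra and Yilmaz both have years accredited 10 years, so the next rule applies.
Among Ibarra and Yilmaz, alphabetically by surname: Ibarra before Yilmaz.
Order: Achebe, Bianchi, Drummond, Johansson, Leclerc, Ibarra, Yilmaz.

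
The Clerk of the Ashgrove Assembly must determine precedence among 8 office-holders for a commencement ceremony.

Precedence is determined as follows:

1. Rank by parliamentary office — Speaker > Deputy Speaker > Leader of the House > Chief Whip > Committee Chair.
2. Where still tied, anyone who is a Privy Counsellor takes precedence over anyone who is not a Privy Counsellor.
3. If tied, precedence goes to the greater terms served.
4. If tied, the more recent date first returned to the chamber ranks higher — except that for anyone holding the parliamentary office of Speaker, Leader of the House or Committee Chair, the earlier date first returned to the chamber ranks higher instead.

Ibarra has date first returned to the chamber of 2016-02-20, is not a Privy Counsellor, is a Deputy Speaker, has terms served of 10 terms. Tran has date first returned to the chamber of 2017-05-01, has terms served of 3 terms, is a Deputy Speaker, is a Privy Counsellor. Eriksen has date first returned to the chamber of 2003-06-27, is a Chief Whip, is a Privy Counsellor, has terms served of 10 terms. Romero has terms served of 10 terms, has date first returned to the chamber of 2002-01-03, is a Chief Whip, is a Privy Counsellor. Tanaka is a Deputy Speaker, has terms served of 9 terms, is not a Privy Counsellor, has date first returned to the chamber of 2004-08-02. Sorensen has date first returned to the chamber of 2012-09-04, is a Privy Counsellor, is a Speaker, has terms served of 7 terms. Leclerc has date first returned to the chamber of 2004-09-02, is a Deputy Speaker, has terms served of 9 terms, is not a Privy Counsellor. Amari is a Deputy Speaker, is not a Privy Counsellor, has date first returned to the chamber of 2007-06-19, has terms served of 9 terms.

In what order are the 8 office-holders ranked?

Sorensen, Tran, Ibarra, Amari, Leclerc, Tanaka, Eriksen, Romero

By parliamentary office: Sorensen (Speaker); then Tran, Ibarra, Amari, Leclerc and Tanaka (Deputy Speaker); then Eriksen and Romero (Chief Whip).
Among Tran, Ibarra, Amari, Leclerc and Tanaka, a Privy Counsellor before not a Privy Counsellor: Tran (a Privy Counsellor) before Ibarra, Amari, Leclerc and Tanaka (not a Privy Counsellor).
Among Ibarra, Amari, Leclerc and Tanaka, by terms served (higher first): Ibarra (10 terms) before Amari, Leclerc and Tanaka (9 terms).
Among Amari, Leclerc and Tanaka, by date first returned to the chamber (later first): Amari (2007-06-19) before Leclerc (2004-09-02) before Tanaka (2004-08-02).
Eriksen and Romero are each a Privy Counsellor, so the next rule applies.
Eriksen and Romero both have terms served 10 terms, so the next rule applies.
Among Eriksen and Romero, by date first returned to the chamber (later first): Eriksen (2003-06-27) before Romero (2002-01-03).
Full order: Sorensen, Tran, Ibarra, Amari, Leclerc, Tanaka, Eriksen, Romero.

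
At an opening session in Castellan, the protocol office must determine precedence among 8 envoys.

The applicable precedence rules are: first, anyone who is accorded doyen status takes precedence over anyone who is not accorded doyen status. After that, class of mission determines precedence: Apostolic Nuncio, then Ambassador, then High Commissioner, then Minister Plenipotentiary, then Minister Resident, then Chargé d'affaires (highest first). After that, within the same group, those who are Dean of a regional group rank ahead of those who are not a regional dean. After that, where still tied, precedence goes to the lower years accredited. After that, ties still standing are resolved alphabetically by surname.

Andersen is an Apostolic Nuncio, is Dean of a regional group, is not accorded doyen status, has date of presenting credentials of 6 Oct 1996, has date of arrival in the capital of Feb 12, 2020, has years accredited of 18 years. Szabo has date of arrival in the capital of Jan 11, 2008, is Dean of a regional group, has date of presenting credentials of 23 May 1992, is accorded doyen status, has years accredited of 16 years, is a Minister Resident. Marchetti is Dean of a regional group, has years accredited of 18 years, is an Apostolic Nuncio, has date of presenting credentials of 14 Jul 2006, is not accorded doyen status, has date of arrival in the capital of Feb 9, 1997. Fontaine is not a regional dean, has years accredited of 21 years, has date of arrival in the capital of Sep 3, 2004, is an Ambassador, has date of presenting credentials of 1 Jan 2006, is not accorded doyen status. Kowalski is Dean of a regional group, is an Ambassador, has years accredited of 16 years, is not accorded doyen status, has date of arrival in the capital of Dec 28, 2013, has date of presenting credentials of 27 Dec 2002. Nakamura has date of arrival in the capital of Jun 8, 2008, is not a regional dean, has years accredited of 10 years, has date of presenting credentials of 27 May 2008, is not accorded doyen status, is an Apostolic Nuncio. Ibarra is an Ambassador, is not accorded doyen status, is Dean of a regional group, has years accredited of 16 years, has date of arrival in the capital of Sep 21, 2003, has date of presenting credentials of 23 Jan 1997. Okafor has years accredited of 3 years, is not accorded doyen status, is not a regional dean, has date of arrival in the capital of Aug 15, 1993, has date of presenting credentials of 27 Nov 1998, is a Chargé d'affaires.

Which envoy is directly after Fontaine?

Okafor

By the first rule: Szabo (accorded doyen status); then Andersen, Marchetti, Nakamura, Ibarra, Kowalski, Fontaine and Okafor (each not accorded doyen status).
Among Andersen, Marchetti, Nakamura, Ibarra, Kowalski, Fontaine and Okafor, by class of mission: Andersen, Marchetti and Nakamura (Apostolic Nuncio) before Ibarra, Kowalski and Fontaine (Ambassador) before Okafor (Chargé d'affaires).
Among Andersen, Marchetti and Nakamura, Dean of a regional group before not a regional dean: Andersen and Marchetti (Dean of a regional group) before Nakamura (not a regional dean).
Andersen and Marchetti both have years accredited 18 years, so the next rule applies.
Among Andersen and Marchetti, alphabetically by surname: Andersen before Marchetti.
Among Ibarra, Kowalski and Fontaine, Dean of a regional group before not a regional dean: Ibarra and Kowalski (Dean of a regional group) before Fontaine (not a regional dean).
Ibarra and Kowalski both have years accredited 16 years, so the next rule applies.
Among Ibarra and Kowalski, alphabetically by surname: Ibarra before Kowalski.
Order: Szabo, Andersen, Marchetti, Nakamura, Ibarra, Kowalski, Fontaine, Okafor.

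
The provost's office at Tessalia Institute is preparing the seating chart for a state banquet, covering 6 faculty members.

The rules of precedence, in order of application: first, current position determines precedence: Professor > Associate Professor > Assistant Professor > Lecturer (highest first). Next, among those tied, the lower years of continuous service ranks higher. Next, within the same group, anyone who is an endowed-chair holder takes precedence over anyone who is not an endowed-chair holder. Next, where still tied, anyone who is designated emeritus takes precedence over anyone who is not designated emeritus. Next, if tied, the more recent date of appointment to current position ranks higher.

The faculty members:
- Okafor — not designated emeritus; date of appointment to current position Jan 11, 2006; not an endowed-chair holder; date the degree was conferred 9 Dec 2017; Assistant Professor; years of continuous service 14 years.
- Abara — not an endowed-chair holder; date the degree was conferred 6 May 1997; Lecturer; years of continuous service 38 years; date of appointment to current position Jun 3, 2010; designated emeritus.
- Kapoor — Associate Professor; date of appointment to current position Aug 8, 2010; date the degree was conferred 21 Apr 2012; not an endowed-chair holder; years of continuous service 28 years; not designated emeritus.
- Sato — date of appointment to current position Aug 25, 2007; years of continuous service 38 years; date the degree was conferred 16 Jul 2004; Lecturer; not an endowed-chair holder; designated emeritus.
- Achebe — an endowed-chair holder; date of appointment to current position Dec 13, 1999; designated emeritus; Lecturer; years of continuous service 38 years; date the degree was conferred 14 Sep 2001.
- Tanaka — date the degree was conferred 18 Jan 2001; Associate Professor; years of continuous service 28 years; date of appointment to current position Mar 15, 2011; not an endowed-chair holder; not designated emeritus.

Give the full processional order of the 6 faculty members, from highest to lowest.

By current position: Tanaka and Kapoor (Associate Professor); then Okafor (Assistant Professor); then Achebe, Abara and Sato (Lecturer).
Tanaka and Kapoor both have years of continuous service 28 years, so the next rule applies.
Tanaka and Kapoor are each not an endowed-chair holder, so the next rule applies.
Tanaka and Kapoor are each not designated emeritus, so the next rule applies.
Among Tanaka and Kapoor, by date of appointment to current position (later first): Tanaka (Mar 15, 2011) before Kapoor (Aug 8, 2010).
Achebe, Abara and Sato all have years of continuous service 38 years, so the next rule applies.
Among Achebe, Abara and Sato, an endowed-chair holder before not an endowed-chair holder: Achebe (an endowed-chair holder) before Abara and Sato (not an endowed-chair holder).
Abara and Sato are each designated emeritus, so the next rule applies.
Among Abara and Sato, by date of appointment to current position (later first): Abara (Jun 3, 2010) before Sato (Aug 25, 2007).
Full order: Tanaka, Kapoor, Okafor, Achebe, Abara, Sato.

Tanaka, Kapoor, Okafor, Achebe, Abara, Sato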